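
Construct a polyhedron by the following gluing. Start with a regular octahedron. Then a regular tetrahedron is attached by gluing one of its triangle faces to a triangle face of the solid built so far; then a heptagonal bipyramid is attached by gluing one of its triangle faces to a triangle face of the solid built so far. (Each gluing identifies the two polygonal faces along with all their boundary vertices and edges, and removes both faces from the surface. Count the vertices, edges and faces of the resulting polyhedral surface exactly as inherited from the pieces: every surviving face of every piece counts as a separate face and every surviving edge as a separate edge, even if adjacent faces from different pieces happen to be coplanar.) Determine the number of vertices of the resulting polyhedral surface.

A regular octahedron: V=6, E=12, F=8.
Attach a regular tetrahedron (V=4, E=6, F=4) along a 3-gon: merge 3 vertices and 3 edges, delete both glued faces → V=7, E=15, F=10.
Attach a heptagonal bipyramid (V=9, E=21, F=14) along a 3-gon: merge 3 vertices and 3 edges, delete both glued faces → V=13, E=33, F=22.
Check: V − E + F = 13 − 33 + 22 = 2.

13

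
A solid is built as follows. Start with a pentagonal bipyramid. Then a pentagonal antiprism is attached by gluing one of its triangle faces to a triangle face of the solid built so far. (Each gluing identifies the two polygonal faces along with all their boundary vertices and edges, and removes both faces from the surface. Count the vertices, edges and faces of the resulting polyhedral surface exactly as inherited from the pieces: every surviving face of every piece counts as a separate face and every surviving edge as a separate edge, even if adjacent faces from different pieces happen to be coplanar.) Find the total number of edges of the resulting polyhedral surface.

A pentagonal bipyramid: V=7, E=15, F=10.
Attach a pentagonal antiprism (V=10, E=20, F=12) along a 3-gon: merge 3 vertices and 3 edges, delete both glued faces → V=14, E=32, F=20.
Check: V − E + F = 14 − 32 + 20 = 2.

32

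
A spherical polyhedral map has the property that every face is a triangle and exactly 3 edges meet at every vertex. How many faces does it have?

4

Each face has 3 edges and each edge borders two faces, so 2E = 3F.
Each vertex has degree 3, so 3V = 2E and hence V = 3F/3.
Euler: V − E + F = 2 ⇒ (3F/3) − (3F/2) + F = 2.
Multiply by 6: (6 − 9 + 6)F = 12, i.e. 3F = 12.
So F = 4, E = 3·4/2 = 6, V = 3·4/3 = 4.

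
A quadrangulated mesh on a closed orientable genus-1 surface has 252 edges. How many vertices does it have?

χ = 2 − 2·1 = 0, and every face is a square so 4F = 2E.
F = 2E/4 = 126. Then V = 0 + E − F = 0 + 252 − 126 = 126.

126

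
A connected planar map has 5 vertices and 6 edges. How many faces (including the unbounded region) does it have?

3

Euler's formula for a connected plane graph: V − E + F = 2, so F = 2 − 5 + 6 = 3.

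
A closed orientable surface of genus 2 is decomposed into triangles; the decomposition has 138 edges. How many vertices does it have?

44

χ = 2 − 2·2 = -2, and every face is a triangle so 3F = 2E.
F = 2E/3 = 92. Then V = -2 + E − F = -2 + 138 − 92 = 44.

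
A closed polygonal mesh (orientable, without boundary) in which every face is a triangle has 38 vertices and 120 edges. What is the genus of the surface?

Every face is a triangle and each edge borders two faces, so 3F = 2·120, giving F = 80.
χ = V − E + F = 38 − 120 + 80 = -2.
For a closed orientable surface χ = 2 − 2g, so g = (2 − (-2))/2 = 2.

2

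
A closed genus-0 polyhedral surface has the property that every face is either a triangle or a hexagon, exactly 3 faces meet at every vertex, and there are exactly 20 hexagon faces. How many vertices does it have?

Let x be the number of triangles; then F = 20 + x.
Edge–face incidences: 2E = 6·20 + 3·x = 120 + 3x.
Every vertex has degree 3, so 3V = 2E.
Euler: V − E + F = 2 ⇒ (2E)/3 − E + (20 + x) = 2.
Multiply by 6: 2·(2E) − 3·(2E) + 6·(20 + x) = 12, i.e. 120 + 6x − (120 + 3x) = 12.
Collecting terms: 3x = 12, so x = 4.
Then 2E = 120 + 3·4 = 132, so E = 66, V = 2E/3 = 44, F = 20 + 4 = 24.

44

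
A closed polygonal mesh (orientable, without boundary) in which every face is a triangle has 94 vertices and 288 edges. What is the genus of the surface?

Every face is a triangle and each edge borders two faces, so 3F = 2·288, giving F = 192.
χ = V − E + F = 94 − 288 + 192 = -2.
For a closed orientable surface χ = 2 − 2g, so g = (2 − (-2))/2 = 2.

2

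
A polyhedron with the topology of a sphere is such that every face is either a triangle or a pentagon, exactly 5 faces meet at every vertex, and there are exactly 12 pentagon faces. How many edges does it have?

150

Let x be the number of triangles; then F = 12 + x.
Edge–face incidences: 2E = 5·12 + 3·x = 60 + 3x.
Every vertex has degree 5, so 5V = 2E.
Euler: V − E + F = 2 ⇒ (2E)/5 − E + (12 + x) = 2.
Multiply by 10: 2·(2E) − 5·(2E) + 10·(12 + x) = 20, i.e. 120 + 10x − 3·(60 + 3x) = 20.
Collecting terms: x − 60 = 20, so x = 80.
Then 2E = 60 + 3·80 = 300, so E = 150, V = 2E/5 = 60, F = 12 + 80 = 92.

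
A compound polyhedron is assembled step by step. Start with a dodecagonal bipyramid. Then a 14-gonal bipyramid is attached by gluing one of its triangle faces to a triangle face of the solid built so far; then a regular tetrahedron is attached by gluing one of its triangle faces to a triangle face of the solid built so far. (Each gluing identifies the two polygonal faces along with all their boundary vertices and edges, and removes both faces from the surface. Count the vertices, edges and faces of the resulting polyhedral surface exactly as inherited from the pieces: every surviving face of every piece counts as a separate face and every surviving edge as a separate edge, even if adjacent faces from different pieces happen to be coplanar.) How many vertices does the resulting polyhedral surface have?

28

A dodecagonal bipyramid: V=14, E=36, F=24.
Attach a 14-gonal bipyramid (V=16, E=42, F=28) along a 3-gon: merge 3 vertices and 3 edges, delete both glued faces → V=27, E=75, F=50.
Attach a regular tetrahedron (V=4, E=6, F=4) along a 3-gon: merge 3 vertices and 3 edges, delete both glued faces → V=28, E=78, F=52.
Check: V − E + F = 28 − 78 + 52 = 2.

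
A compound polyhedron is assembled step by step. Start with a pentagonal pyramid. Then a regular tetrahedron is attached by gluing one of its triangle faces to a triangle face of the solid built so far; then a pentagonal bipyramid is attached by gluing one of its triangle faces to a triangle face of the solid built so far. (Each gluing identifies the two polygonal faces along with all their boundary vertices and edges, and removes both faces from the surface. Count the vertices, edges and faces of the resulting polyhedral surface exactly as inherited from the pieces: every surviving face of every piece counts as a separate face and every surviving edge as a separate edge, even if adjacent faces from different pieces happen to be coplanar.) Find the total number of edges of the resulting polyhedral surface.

25

A pentagonal pyramid: V=6, E=10, F=6.
Attach a regular tetrahedron (V=4, E=6, F=4) along a 3-gon: merge 3 vertices and 3 edges, delete both glued faces → V=7, E=13, F=8.
Attach a pentagonal bipyramid (V=7, E=15, F=10) along a 3-gon: merge 3 vertices and 3 edges, delete both glued faces → V=11, E=25, F=16.
Check: V − E + F = 11 − 25 + 16 = 2.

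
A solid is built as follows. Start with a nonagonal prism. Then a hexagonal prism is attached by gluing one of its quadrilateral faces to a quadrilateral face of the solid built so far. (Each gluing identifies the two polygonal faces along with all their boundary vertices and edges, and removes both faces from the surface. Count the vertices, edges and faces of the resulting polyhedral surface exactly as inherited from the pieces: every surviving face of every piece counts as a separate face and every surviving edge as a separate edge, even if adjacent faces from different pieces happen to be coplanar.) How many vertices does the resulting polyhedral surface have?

26

A nonagonal prism: V=18, E=27, F=11.
Attach a hexagonal prism (V=12, E=18, F=8) along a 4-gon: merge 4 vertices and 4 edges, delete both glued faces → V=26, E=41, F=17.
Check: V − E + F = 26 − 41 + 17 = 2.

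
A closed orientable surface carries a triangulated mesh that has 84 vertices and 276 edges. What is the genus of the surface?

Every face is a triangle and each edge borders two faces, so 3F = 2·276, giving F = 184.
χ = V − E + F = 84 − 276 + 184 = -8.
For a closed orientable surface χ = 2 − 2g, so g = (2 − (-8))/2 = 5.

5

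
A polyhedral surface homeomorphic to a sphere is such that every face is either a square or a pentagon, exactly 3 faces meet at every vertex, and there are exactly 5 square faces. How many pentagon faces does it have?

Let x be the number of pentagons; then F = 5 + x.
Edge–face incidences: 2E = 4·5 + 5·x = 20 + 5x.
Every vertex has degree 3, so 3V = 2E.
Euler: V − E + F = 2 ⇒ (2E)/3 − E + (5 + x) = 2.
Multiply by 6: 2·(2E) − 3·(2E) + 6·(5 + x) = 12, i.e. 30 + 6x − (20 + 5x) = 12.
Collecting terms: x + 10 = 12, so x = 2.
Then 2E = 20 + 5·2 = 30, so E = 15, V = 2E/3 = 10, F = 5 + 2 = 7.

2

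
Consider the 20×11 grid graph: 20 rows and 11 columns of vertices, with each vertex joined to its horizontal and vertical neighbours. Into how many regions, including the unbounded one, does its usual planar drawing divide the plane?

The grid has V = 20·11 = 220 vertices and E = 20·10 + 11·19 = 409 edges.
F = 2 − V + E = 2 − 220 + 409 = 191.

191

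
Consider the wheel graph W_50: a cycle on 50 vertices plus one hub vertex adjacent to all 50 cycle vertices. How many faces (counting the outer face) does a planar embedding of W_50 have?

51

W_50 has V = 50 + 1 = 51 vertices and E = 2·50 = 100 edges.
By Euler's formula F = 2 − V + E = 2 − 51 + 100 = 51.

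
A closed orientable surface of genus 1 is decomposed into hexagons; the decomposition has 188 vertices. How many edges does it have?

χ = 2 − 2·1 = 0, and every face is a hexagon so 6F = 2E.
V − E + F = 0 with E = 6F/2 gives 188 − (6/2 − 1)·F = 0, so F = 94 and E = 282.

282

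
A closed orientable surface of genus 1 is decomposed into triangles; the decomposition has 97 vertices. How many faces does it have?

194

χ = 2 − 2·1 = 0, and every face is a triangle so 3F = 2E.
V − E + F = 0 with E = 3F/2 gives 97 − (3/2 − 1)·F = 0, so F = 194 and E = 291.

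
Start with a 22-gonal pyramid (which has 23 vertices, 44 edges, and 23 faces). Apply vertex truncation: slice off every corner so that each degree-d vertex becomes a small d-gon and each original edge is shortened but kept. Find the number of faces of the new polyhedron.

Truncation replaces each original edge-end by a new vertex, so V′ = 2E = 88.
Each original edge survives, and each old vertex of degree d contributes d new edges; summing degrees gives Σd = 2E, so E′ = E + 2E = 3E = 132.
Each original face survives and each original vertex becomes one new face: F′ = F + V = 46.

46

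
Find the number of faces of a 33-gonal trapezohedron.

66

The n-trapezohedron (dual of the n-antiprism) has V = 2·33 + 2 = 68, E = 4·33 = 132, F = 2·33 = 66.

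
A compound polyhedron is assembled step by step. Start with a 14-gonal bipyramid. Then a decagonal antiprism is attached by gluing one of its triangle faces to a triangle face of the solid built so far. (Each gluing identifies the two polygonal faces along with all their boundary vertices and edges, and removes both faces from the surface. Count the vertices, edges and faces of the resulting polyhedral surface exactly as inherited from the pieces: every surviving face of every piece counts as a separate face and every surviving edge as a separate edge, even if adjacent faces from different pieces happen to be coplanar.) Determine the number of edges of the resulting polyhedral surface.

79

A 14-gonal bipyramid: V=16, E=42, F=28.
Attach a decagonal antiprism (V=20, E=40, F=22) along a 3-gon: merge 3 vertices and 3 edges, delete both glued faces → V=33, E=79, F=48.
Check: V − E + F = 33 − 79 + 48 = 2.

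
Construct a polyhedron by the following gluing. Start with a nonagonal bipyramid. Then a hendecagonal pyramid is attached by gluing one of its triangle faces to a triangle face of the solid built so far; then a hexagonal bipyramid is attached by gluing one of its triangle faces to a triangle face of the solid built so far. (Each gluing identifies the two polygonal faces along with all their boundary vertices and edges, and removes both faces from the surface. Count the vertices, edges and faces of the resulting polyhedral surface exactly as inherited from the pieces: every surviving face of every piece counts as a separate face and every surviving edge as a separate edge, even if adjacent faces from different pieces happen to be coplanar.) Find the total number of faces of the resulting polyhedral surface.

A nonagonal bipyramid: V=11, E=27, F=18.
Attach a hendecagonal pyramid (V=12, E=22, F=12) along a 3-gon: merge 3 vertices and 3 edges, delete both glued faces → V=20, E=46, F=28.
Attach a hexagonal bipyramid (V=8, E=18, F=12) along a 3-gon: merge 3 vertices and 3 edges, delete both glued faces → V=25, E=61, F=38.
Check: V − E + F = 25 − 61 + 38 = 2.

38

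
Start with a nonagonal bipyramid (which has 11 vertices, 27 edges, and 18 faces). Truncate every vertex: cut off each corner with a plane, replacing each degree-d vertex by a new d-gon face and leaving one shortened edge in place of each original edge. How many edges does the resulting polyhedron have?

Truncation replaces each original edge-end by a new vertex, so V′ = 2E = 54.
Each original edge survives, and each old vertex of degree d contributes d new edges; summing degrees gives Σd = 2E, so E′ = E + 2E = 3E = 81.
Each original face survives and each original vertex becomes one new face: F′ = F + V = 29.

81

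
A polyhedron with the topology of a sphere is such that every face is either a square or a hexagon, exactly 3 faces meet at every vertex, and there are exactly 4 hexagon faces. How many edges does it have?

Let x be the number of squares; then F = 4 + x.
Edge–face incidences: 2E = 6·4 + 4·x = 24 + 4x.
Every vertex has degree 3, so 3V = 2E.
Euler: V − E + F = 2 ⇒ (2E)/3 − E + (4 + x) = 2.
Multiply by 6: 2·(2E) − 3·(2E) + 6·(4 + x) = 12, i.e. 24 + 6x − (24 + 4x) = 12.
Collecting terms: 2x = 12, so x = 6.
Then 2E = 24 + 4·6 = 48, so E = 24, V = 2E/3 = 16, F = 4 + 6 = 10.

24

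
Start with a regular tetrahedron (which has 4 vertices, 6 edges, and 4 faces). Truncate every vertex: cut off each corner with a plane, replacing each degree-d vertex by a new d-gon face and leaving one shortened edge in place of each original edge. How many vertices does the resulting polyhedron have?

Truncation replaces each original edge-end by a new vertex, so V′ = 2E = 12.
Each original edge survives, and each old vertex of degree d contributes d new edges; summing degrees gives Σd = 2E, so E′ = E + 2E = 3E = 18.
Each original face survives and each original vertex becomes one new face: F′ = F + V = 8.

12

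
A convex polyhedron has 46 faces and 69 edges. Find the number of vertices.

25

Here V − E + F = 2.
V = 2 + E − F = 2 + 69 − 46 = 25.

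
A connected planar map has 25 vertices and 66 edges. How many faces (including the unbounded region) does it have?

43

Euler's formula for a connected plane graph: V − E + F = 2, so F = 2 − 25 + 66 = 43.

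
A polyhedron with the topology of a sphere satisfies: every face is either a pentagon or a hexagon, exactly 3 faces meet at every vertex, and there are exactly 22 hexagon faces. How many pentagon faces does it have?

Let x be the number of pentagons; then F = 22 + x.
Edge–face incidences: 2E = 6·22 + 5·x = 132 + 5x.
Every vertex has degree 3, so 3V = 2E.
Euler: V − E + F = 2 ⇒ (2E)/3 − E + (22 + x) = 2.
Multiply by 6: 2·(2E) − 3·(2E) + 6·(22 + x) = 12, i.e. 132 + 6x − (132 + 5x) = 12.
Collecting terms: x = 12.
Then 2E = 132 + 5·12 = 192, so E = 96, V = 2E/3 = 64, F = 22 + 12 = 34.

12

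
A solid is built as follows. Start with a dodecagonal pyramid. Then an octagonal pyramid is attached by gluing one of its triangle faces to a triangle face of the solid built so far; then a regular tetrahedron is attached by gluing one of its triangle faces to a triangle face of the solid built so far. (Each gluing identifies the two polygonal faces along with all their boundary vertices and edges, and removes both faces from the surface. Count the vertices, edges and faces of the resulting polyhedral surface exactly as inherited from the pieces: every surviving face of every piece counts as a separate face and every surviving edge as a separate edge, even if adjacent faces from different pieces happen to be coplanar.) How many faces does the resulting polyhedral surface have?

22

A dodecagonal pyramid: V=13, E=24, F=13.
Attach an octagonal pyramid (V=9, E=16, F=9) along a 3-gon: merge 3 vertices and 3 edges, delete both glued faces → V=19, E=37, F=20.
Attach a regular tetrahedron (V=4, E=6, F=4) along a 3-gon: merge 3 vertices and 3 edges, delete both glued faces → V=20, E=40, F=22.
Check: V − E + F = 20 − 40 + 22 = 2.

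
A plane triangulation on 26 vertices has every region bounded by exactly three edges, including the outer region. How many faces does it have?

In a plane triangulation 3F = 2E and V − E + F = 2, so F = 2V − 4 = 2·26 − 4 = 48.

48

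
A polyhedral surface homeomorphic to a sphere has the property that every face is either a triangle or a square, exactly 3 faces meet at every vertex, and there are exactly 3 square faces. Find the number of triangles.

2

Let x be the number of triangles; then F = 3 + x.
Edge–face incidences: 2E = 4·3 + 3·x = 12 + 3x.
Every vertex has degree 3, so 3V = 2E.
Euler: V − E + F = 2 ⇒ (2E)/3 − E + (3 + x) = 2.
Multiply by 6: 2·(2E) − 3·(2E) + 6·(3 + x) = 12, i.e. 18 + 6x − (12 + 3x) = 12.
Collecting terms: 3x + 6 = 12, so 3x = 6, so x = 2.
Then 2E = 12 + 3·2 = 18, so E = 9, V = 2E/3 = 6, F = 3 + 2 = 5.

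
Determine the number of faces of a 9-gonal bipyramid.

18

A bipyramid over an n-gon has 2n triangular faces and n + 2 vertices: V = 9 + 2 = 11, E = 3·9 = 27, F = 2·9 = 18.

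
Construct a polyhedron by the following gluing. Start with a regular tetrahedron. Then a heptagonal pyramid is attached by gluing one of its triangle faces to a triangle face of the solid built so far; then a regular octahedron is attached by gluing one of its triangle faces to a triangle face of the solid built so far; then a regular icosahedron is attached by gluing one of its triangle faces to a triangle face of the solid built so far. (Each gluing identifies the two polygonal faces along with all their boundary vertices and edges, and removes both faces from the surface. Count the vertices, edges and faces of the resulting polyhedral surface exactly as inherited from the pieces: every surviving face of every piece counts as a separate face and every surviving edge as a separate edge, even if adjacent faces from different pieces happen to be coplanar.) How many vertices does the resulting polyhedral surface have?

21

A regular tetrahedron: V=4, E=6, F=4.
Attach a heptagonal pyramid (V=8, E=14, F=8) along a 3-gon: merge 3 vertices and 3 edges, delete both glued faces → V=9, E=17, F=10.
Attach a regular octahedron (V=6, E=12, F=8) along a 3-gon: merge 3 vertices and 3 edges, delete both glued faces → V=12, E=26, F=16.
Attach a regular icosahedron (V=12, E=30, F=20) along a 3-gon: merge 3 vertices and 3 edges, delete both glued faces → V=21, E=53, F=34.
Check: V − E + F = 21 − 53 + 34 = 2.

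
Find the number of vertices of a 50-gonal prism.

100

A prism on an n-gon has two n-gon bases and n rectangular sides: V = 2·50 = 100, E = 3·50 = 150, F = 50 + 2 = 52.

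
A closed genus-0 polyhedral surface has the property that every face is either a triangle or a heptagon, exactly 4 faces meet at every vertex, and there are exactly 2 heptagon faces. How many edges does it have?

Let x be the number of triangles; then F = 2 + x.
Edge–face incidences: 2E = 7·2 + 3·x = 14 + 3x.
Every vertex has degree 4, so 4V = 2E.
Euler: V − E + F = 2 ⇒ (2E)/4 − E + (2 + x) = 2.
Multiply by 8: 2·(2E) − 4·(2E) + 8·(2 + x) = 16, i.e. 16 + 8x − 2·(14 + 3x) = 16.
Collecting terms: 2x − 12 = 16, so 2x = 28, so x = 14.
Then 2E = 14 + 3·14 = 56, so E = 28, V = 2E/4 = 14, F = 2 + 14 = 16.

28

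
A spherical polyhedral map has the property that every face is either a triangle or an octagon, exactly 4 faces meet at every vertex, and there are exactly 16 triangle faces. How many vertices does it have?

Let x be the number of octagons; then F = 16 + x.
Edge–face incidences: 2E = 3·16 + 8·x = 48 + 8x.
Every vertex has degree 4, so 4V = 2E.
Euler: V − E + F = 2 ⇒ (2E)/4 − E + (16 + x) = 2.
Multiply by 8: 2·(2E) − 4·(2E) + 8·(16 + x) = 16, i.e. 128 + 8x − 2·(48 + 8x) = 16.
Collecting terms: −8x + 32 = 16, so −8x = −16, so x = 2.
Then 2E = 48 + 8·2 = 64, so E = 32, V = 2E/4 = 16, F = 16 + 2 = 18.

16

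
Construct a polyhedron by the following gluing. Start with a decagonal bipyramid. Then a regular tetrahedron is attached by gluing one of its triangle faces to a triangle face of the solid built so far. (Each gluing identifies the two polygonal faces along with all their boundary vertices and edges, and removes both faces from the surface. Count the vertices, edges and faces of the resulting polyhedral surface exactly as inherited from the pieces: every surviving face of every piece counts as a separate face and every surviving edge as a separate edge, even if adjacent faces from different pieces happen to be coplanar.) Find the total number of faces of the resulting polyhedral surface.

22

A decagonal bipyramid: V=12, E=30, F=20.
Attach a regular tetrahedron (V=4, E=6, F=4) along a 3-gon: merge 3 vertices and 3 edges, delete both glued faces → V=13, E=33, F=22.
Check: V − E + F = 13 − 33 + 22 = 2.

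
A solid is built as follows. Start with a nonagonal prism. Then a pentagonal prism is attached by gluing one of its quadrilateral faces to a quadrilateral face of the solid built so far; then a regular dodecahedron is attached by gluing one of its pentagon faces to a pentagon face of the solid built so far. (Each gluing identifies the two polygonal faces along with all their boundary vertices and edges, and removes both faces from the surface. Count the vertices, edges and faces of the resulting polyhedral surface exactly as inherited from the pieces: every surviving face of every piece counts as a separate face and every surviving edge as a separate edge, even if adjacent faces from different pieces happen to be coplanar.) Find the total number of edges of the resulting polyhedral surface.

63

A nonagonal prism: V=18, E=27, F=11.
Attach a pentagonal prism (V=10, E=15, F=7) along a 4-gon: merge 4 vertices and 4 edges, delete both glued faces → V=24, E=38, F=16.
Attach a regular dodecahedron (V=20, E=30, F=12) along a 5-gon: merge 5 vertices and 5 edges, delete both glued faces → V=39, E=63, F=26.
Check: V − E + F = 39 − 63 + 26 = 2.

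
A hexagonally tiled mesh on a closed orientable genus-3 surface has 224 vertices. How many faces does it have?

χ = 2 − 2·3 = -4, and every face is a hexagon so 6F = 2E.
V − E + F = -4 with E = 6F/2 gives 224 − (6/2 − 1)·F = -4, so F = 114 and E = 342.

114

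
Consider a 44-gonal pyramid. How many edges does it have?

A pyramid on an n-gon base has one n-gon and n triangles: V = 44 + 1 = 45, E = 2·44 = 88, F = 44 + 1 = 45.
Check: V − E + F = 45 − 88 + 45 = 2.

88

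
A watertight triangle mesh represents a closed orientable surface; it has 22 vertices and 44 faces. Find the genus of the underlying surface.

Every face is a triangle, so 2E = 3·44 = 132, giving E = 66.
χ = V − E + F = 22 − 66 + 44 = 0.
For a closed orientable surface χ = 2 − 2g, so g = (2 − (0))/2 = 1.

1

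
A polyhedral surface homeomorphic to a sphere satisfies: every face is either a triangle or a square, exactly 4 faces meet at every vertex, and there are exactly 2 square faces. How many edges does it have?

Let x be the number of triangles; then F = 2 + x.
Edge–face incidences: 2E = 4·2 + 3·x = 8 + 3x.
Every vertex has degree 4, so 4V = 2E.
Euler: V − E + F = 2 ⇒ (2E)/4 − E + (2 + x) = 2.
Multiply by 8: 2·(2E) − 4·(2E) + 8·(2 + x) = 16, i.e. 16 + 8x − 2·(8 + 3x) = 16.
Collecting terms: 2x = 16, so x = 8.
Then 2E = 8 + 3·8 = 32, so E = 16, V = 2E/4 = 8, F = 2 + 8 = 10.

16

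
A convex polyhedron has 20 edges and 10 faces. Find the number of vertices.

12

Here V − E + F = 2.
V = 2 + E − F = 2 + 20 − 10 = 12.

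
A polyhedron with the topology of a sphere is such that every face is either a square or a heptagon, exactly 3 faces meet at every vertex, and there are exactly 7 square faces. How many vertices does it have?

Let x be the number of heptagons; then F = 7 + x.
Edge–face incidences: 2E = 4·7 + 7·x = 28 + 7x.
Every vertex has degree 3, so 3V = 2E.
Euler: V − E + F = 2 ⇒ (2E)/3 − E + (7 + x) = 2.
Multiply by 6: 2·(2E) − 3·(2E) + 6·(7 + x) = 12, i.e. 42 + 6x − (28 + 7x) = 12.
Collecting terms: −x + 14 = 12, so −x = −2, so x = 2.
Then 2E = 28 + 7·2 = 42, so E = 21, V = 2E/3 = 14, F = 7 + 2 = 9.

14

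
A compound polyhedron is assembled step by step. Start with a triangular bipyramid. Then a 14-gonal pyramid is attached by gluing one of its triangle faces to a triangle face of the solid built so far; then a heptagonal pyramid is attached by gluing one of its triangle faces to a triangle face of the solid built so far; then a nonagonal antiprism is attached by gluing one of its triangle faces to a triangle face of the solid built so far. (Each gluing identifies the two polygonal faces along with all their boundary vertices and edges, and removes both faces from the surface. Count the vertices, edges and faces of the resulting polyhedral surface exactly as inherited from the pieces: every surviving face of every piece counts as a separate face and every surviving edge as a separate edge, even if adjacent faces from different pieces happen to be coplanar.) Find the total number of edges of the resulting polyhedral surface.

A triangular bipyramid: V=5, E=9, F=6.
Attach a 14-gonal pyramid (V=15, E=28, F=15) along a 3-gon: merge 3 vertices and 3 edges, delete both glued faces → V=17, E=34, F=19.
Attach a heptagonal pyramid (V=8, E=14, F=8) along a 3-gon: merge 3 vertices and 3 edges, delete both glued faces → V=22, E=45, F=25.
Attach a nonagonal antiprism (V=18, E=36, F=20) along a 3-gon: merge 3 vertices and 3 edges, delete both glued faces → V=37, E=78, F=43.
Check: V − E + F = 37 − 78 + 43 = 2.

78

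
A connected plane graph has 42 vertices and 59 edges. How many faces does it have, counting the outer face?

Euler's formula for a connected plane graph: V − E + F = 2, so F = 2 − 42 + 59 = 19.

19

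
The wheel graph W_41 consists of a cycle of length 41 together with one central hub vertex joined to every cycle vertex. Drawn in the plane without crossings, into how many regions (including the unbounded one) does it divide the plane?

W_41 has V = 41 + 1 = 42 vertices and E = 2·41 = 82 edges.
By Euler's formula F = 2 − V + E = 2 − 42 + 82 = 42.

42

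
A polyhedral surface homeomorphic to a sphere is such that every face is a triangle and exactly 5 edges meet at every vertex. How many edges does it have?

30

Each face has 3 edges and each edge borders two faces, so 2E = 3F.
Each vertex has degree 5, so 5V = 2E and hence V = 3F/5.
Euler: V − E + F = 2 ⇒ (3F/5) − (3F/2) + F = 2.
Multiply by 10: (6 − 15 + 10)F = 20, i.e. 1F = 20.
So F = 20, E = 3·20/2 = 30, V = 3·20/5 = 12.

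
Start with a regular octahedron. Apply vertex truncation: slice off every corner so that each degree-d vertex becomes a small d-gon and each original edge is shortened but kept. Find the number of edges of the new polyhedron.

36

The base solid has V = 6, E = 12, F = 8.
Truncation replaces each original edge-end by a new vertex, so V′ = 2E = 24.
Each original edge survives, and each old vertex of degree d contributes d new edges; summing degrees gives Σd = 2E, so E′ = E + 2E = 3E = 36.
Each original face survives and each original vertex becomes one new face: F′ = F + V = 14.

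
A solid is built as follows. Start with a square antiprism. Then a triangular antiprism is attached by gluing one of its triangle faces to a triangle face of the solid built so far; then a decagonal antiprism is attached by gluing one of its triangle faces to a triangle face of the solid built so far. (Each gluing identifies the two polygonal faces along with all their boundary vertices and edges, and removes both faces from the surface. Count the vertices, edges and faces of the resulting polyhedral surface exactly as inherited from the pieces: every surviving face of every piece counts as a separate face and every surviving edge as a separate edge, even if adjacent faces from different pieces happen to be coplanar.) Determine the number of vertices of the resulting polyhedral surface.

28

A square antiprism: V=8, E=16, F=10.
Attach a triangular antiprism (V=6, E=12, F=8) along a 3-gon: merge 3 vertices and 3 edges, delete both glued faces → V=11, E=25, F=16.
Attach a decagonal antiprism (V=20, E=40, F=22) along a 3-gon: merge 3 vertices and 3 edges, delete both glued faces → V=28, E=62, F=36.
Check: V − E + F = 28 − 62 + 36 = 2.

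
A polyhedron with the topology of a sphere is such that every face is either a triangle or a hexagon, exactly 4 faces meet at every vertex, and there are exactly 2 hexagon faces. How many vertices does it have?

Let x be the number of triangles; then F = 2 + x.
Edge–face incidences: 2E = 6·2 + 3·x = 12 + 3x.
Every vertex has degree 4, so 4V = 2E.
Euler: V − E + F = 2 ⇒ (2E)/4 − E + (2 + x) = 2.
Multiply by 8: 2·(2E) − 4·(2E) + 8·(2 + x) = 16, i.e. 16 + 8x − 2·(12 + 3x) = 16.
Collecting terms: 2x − 8 = 16, so 2x = 24, so x = 12.
Then 2E = 12 + 3·12 = 48, so E = 24, V = 2E/4 = 12, F = 2 + 12 = 14.

12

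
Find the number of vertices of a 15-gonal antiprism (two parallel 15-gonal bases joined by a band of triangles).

30

An antiprism on an n-gon has two n-gon caps and 2n triangles: V = 2·15 = 30, E = 4·15 = 60, F = 2·15 + 2 = 32.
Check: V − E + F = 30 − 60 + 32 = 2.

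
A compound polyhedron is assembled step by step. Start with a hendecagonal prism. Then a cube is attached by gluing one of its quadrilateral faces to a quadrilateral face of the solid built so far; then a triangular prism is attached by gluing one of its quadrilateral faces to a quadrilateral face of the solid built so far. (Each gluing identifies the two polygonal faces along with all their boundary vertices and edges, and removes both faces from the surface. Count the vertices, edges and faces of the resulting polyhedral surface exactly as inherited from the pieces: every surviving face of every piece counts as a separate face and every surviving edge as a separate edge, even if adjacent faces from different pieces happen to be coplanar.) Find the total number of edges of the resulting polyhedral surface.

46

A hendecagonal prism: V=22, E=33, F=13.
Attach a cube (V=8, E=12, F=6) along a 4-gon: merge 4 vertices and 4 edges, delete both glued faces → V=26, E=41, F=17.
Attach a triangular prism (V=6, E=9, F=5) along a 4-gon: merge 4 vertices and 4 edges, delete both glued faces → V=28, E=46, F=20.
Check: V − E + F = 28 − 46 + 20 = 2.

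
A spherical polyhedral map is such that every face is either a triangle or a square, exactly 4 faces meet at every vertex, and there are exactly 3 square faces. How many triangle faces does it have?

Let x be the number of triangles; then F = 3 + x.
Edge–face incidences: 2E = 4·3 + 3·x = 12 + 3x.
Every vertex has degree 4, so 4V = 2E.
Euler: V − E + F = 2 ⇒ (2E)/4 − E + (3 + x) = 2.
Multiply by 8: 2·(2E) − 4·(2E) + 8·(3 + x) = 16, i.e. 24 + 8x − 2·(12 + 3x) = 16.
Collecting terms: 2x = 16, so x = 8.
Then 2E = 12 + 3·8 = 36, so E = 18, V = 2E/4 = 9, F = 3 + 8 = 11.

8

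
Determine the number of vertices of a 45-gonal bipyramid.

47

A bipyramid over an n-gon has 2n triangular faces and n + 2 vertices: V = 45 + 2 = 47, E = 3·45 = 135, F = 2·45 = 90.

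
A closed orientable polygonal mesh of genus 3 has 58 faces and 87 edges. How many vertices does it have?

25

For a closed orientable surface of genus 3, χ = 2 − 2·3 = -4.
V = -4 + E − F = -4 + 87 − 58 = 25.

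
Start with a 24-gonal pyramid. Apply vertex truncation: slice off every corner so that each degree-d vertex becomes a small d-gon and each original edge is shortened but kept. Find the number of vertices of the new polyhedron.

The base solid has V = 25, E = 48, F = 25.
Truncation replaces each original edge-end by a new vertex, so V′ = 2E = 96.
Each original edge survives, and each old vertex of degree d contributes d new edges; summing degrees gives Σd = 2E, so E′ = E + 2E = 3E = 144.
Each original face survives and each original vertex becomes one new face: F′ = F + V = 50.

96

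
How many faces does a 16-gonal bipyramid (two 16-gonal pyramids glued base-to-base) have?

A bipyramid over an n-gon has 2n triangular faces and n + 2 vertices: V = 16 + 2 = 18, E = 3·16 = 48, F = 2·16 = 32.

32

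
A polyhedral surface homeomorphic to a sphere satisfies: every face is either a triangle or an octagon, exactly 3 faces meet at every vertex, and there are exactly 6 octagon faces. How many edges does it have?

Let x be the number of triangles; then F = 6 + x.
Edge–face incidences: 2E = 8·6 + 3·x = 48 + 3x.
Every vertex has degree 3, so 3V = 2E.
Euler: V − E + F = 2 ⇒ (2E)/3 − E + (6 + x) = 2.
Multiply by 6: 2·(2E) − 3·(2E) + 6·(6 + x) = 12, i.e. 36 + 6x − (48 + 3x) = 12.
Collecting terms: 3x − 12 = 12, so 3x = 24, so x = 8.
Then 2E = 48 + 3·8 = 72, so E = 36, V = 2E/3 = 24, F = 6 + 8 = 14.

36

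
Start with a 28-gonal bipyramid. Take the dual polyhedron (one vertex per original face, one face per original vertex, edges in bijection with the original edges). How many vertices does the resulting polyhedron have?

56

The base solid has V = 30, E = 84, F = 56.
The dual swaps V and F and preserves E: V′ = F = 56, E′ = E = 84, F′ = V = 30.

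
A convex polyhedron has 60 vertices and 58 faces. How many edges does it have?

Here V − E + F = 2.
E = V + F − (2) = 60 + 58 − (2) = 116.

116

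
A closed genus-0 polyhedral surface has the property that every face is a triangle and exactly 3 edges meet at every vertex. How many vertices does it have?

Each face has 3 edges and each edge borders two faces, so 2E = 3F.
Each vertex has degree 3, so 3V = 2E and hence V = 3F/3.
Euler: V − E + F = 2 ⇒ (3F/3) − (3F/2) + F = 2.
Multiply by 6: (6 − 9 + 6)F = 12, i.e. 3F = 12.
So F = 4, E = 3·4/2 = 6, V = 3·4/3 = 4.

4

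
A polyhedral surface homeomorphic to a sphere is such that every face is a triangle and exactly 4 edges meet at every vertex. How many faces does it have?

Each face has 3 edges and each edge borders two faces, so 2E = 3F.
Each vertex has degree 4, so 4V = 2E and hence V = 3F/4.
Euler: V − E + F = 2 ⇒ (3F/4) − (3F/2) + F = 2.
Multiply by 8: (6 − 12 + 8)F = 16, i.e. 2F = 16.
So F = 8, E = 3·8/2 = 12, V = 3·8/4 = 6.

8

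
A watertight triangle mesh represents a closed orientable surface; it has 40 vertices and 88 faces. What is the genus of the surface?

Every face is a triangle, so 2E = 3·88 = 264, giving E = 132.
χ = V − E + F = 40 − 132 + 88 = -4.
For a closed orientable surface χ = 2 − 2g, so g = (2 − (-4))/2 = 3.

3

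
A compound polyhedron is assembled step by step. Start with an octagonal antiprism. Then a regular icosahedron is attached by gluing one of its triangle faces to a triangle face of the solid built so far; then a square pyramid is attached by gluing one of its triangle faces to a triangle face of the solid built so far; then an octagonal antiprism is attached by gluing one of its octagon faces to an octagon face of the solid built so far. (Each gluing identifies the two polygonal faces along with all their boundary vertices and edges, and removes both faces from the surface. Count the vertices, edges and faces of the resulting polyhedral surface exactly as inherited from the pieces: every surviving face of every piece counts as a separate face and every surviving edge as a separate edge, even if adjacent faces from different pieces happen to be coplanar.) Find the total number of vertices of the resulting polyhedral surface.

35

An octagonal antiprism: V=16, E=32, F=18.
Attach a regular icosahedron (V=12, E=30, F=20) along a 3-gon: merge 3 vertices and 3 edges, delete both glued faces → V=25, E=59, F=36.
Attach a square pyramid (V=5, E=8, F=5) along a 3-gon: merge 3 vertices and 3 edges, delete both glued faces → V=27, E=64, F=39.
Attach an octagonal antiprism (V=16, E=32, F=18) along an 8-gon: merge 8 vertices and 8 edges, delete both glued faces → V=35, E=88, F=55.
Check: V − E + F = 35 − 88 + 55 = 2.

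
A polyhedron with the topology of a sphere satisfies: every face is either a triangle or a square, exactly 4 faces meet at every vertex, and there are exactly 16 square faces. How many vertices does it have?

22

Let x be the number of triangles; then F = 16 + x.
Edge–face incidences: 2E = 4·16 + 3·x = 64 + 3x.
Every vertex has degree 4, so 4V = 2E.
Euler: V − E + F = 2 ⇒ (2E)/4 − E + (16 + x) = 2.
Multiply by 8: 2·(2E) − 4·(2E) + 8·(16 + x) = 16, i.e. 128 + 8x − 2·(64 + 3x) = 16.
Collecting terms: 2x = 16, so x = 8.
Then 2E = 64 + 3·8 = 88, so E = 44, V = 2E/4 = 22, F = 16 + 8 = 24.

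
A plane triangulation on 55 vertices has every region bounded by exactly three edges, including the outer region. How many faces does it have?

In a plane triangulation 3F = 2E and V − E + F = 2, so F = 2V − 4 = 2·55 − 4 = 106.

106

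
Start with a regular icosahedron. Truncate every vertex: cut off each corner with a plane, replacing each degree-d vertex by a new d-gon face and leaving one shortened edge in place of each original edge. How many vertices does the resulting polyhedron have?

60

The base solid has V = 12, E = 30, F = 20.
Truncation replaces each original edge-end by a new vertex, so V′ = 2E = 60.
Each original edge survives, and each old vertex of degree d contributes d new edges; summing degrees gives Σd = 2E, so E′ = E + 2E = 3E = 90.
Each original face survives and each original vertex becomes one new face: F′ = F + V = 32.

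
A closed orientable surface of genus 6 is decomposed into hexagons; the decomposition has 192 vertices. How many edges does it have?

303

χ = 2 − 2·6 = -10, and every face is a hexagon so 6F = 2E.
V − E + F = -10 with E = 6F/2 gives 192 − (6/2 − 1)·F = -10, so F = 101 and E = 303.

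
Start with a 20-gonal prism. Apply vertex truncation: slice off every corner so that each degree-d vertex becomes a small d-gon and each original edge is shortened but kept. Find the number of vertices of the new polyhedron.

120

The base solid has V = 40, E = 60, F = 22.
Truncation replaces each original edge-end by a new vertex, so V′ = 2E = 120.
Each original edge survives, and each old vertex of degree d contributes d new edges; summing degrees gives Σd = 2E, so E′ = E + 2E = 3E = 180.
Each original face survives and each original vertex becomes one new face: F′ = F + V = 62.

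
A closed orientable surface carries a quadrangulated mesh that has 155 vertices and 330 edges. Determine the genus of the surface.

6

Every face is a square and each edge borders two faces, so 4F = 2·330, giving F = 165.
χ = V − E + F = 155 − 330 + 165 = -10.
For a closed orientable surface χ = 2 − 2g, so g = (2 − (-10))/2 = 6.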